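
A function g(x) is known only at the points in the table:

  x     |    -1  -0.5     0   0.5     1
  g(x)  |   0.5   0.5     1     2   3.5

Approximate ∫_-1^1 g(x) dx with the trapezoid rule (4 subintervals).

Δx = 0.5.
T_4 = (0.5/2)·[0.5 + 2·0.5 + 2·1 + 2·2 + 3.5] = 2.75.

2.75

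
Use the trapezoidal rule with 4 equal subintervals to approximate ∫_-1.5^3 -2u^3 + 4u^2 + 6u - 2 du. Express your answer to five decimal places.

13.30664

Δu = (3 − (-1.5))/4 = 1.125.
f(-1.5) = 4.75, f(-0.375) = -3.58203125, f(0.75) = 3.90625, f(1.875) = 10.12890625, f(3) = -2.
T_4 = (Δu/2)·[f(u_0) + 2f(u_1) + 2f(u_2) + 2f(u_3) + f(u_4)].
Sum ≈ 13.30664.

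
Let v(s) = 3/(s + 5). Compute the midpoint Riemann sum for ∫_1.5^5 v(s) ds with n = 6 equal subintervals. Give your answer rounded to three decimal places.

Δs = (5 − 1.5)/6 = 7/12.
Midpoints: 43/24, 2.375, 71/24, 85/24, 4.125, 113/24.
v(43/24) = 72/163, v(2.375) = 24/59, v(71/24) = 72/191, v(85/24) = 72/205, v(4.125) = 24/73, v(113/24) = 72/233.
Sum = Δs · [v(43/24) + v(2.375) + v(71/24) + ...].
Sum ≈ 1.292.

1.292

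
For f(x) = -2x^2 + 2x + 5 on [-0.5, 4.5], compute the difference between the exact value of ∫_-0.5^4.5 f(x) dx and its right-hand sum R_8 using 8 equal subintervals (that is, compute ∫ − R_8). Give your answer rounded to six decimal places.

10.026042

Exact integral: ∫_-0.5^4.5 f(x) dx ≈ -15.83333333.
R_8 = -25.859375.
Error ≈ -15.83333333 − (-25.859375) ≈ 10.026042.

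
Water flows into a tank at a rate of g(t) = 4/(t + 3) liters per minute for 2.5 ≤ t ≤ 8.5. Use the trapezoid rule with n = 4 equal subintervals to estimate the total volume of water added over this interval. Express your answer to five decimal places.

2.96935

Δt = (8.5 − 2.5)/4 = 1.5.
g(2.5) = 8/11, g(4) = 4/7, g(5.5) = 8/17, g(7) = 0.4, g(8.5) = 8/23.
T_4 = (Δt/2)·[g(t_0) + 2g(t_1) + 2g(t_2) + 2g(t_3) + g(t_4)].
Sum ≈ 2.96935.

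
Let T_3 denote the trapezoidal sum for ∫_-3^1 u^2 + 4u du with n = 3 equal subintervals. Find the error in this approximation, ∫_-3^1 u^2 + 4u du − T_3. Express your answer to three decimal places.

Exact integral: ∫_-3^1 f(u) du ≈ -6.66667.
T_3 ≈ -5.48148.
Error ≈ -6.66667 − (-5.48148) ≈ -1.185.

-1.185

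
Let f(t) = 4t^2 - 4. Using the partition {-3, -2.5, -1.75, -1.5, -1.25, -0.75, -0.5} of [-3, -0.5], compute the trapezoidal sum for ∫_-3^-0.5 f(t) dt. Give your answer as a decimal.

26.3125

Subinterval widths: 0.5, 0.75, 0.25, 0.25, 0.5, 0.25.
f(-3) = 32, f(-2.5) = 21, f(-1.75) = 8.25, f(-1.5) = 5, f(-1.25) = 2.25, f(-0.75) = -1.75, f(-0.5) = -3.
On each subinterval the trapezoid contributes (Δt_i/2)·[f(t_{i-1}) + f(t_i)].
Sum = 26.3125.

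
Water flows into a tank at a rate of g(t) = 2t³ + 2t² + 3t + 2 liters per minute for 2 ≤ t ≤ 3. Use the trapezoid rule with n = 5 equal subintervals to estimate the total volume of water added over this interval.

54.78

Δt = (3 − 2)/5 = 0.2.
g(2) = 32, g(2.2) = 39.576, g(2.4) = 48.368, g(2.6) = 58.472, g(2.8) = 69.984, g(3) = 83.
T_5 = (Δt/2)·[g(t_0) + 2g(t_1) + ... + 2g(t_{4}) + g(t_5)].
Sum = 54.78.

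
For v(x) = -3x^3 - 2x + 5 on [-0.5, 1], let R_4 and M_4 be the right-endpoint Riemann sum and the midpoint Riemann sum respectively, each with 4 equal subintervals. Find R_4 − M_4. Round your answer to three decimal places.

-1.314

R_4 ≈ 4.77246.
M_4 ≈ 6.08643.
R_4 − M_4 ≈ -1.314.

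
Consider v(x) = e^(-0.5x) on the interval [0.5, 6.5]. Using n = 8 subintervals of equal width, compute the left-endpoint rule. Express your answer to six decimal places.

Δx = (6.5 − 0.5)/8 = 0.75.
Left endpoints: 0.5, 1.25, 2, 2.75, 3.5, 4.25, 5, 5.75.
v(0.5) ≈ 0.778801, v(1.25) ≈ 0.535261, v(2) ≈ 0.367879, v(2.75) ≈ 0.252840, v(3.5) ≈ 0.173774, v(4.25) ≈ 0.119433, v(5) ≈ 0.082085, v(5.75) ≈ 0.056416.
Sum = Δx · [v(0.5) + v(1.25) + v(2) + ...].
Sum ≈ 1.774867.

1.774867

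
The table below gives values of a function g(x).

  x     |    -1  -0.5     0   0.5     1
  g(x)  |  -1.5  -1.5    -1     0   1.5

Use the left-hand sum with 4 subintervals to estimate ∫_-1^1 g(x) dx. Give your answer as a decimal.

-2

Δx = 0.5.
Sum = 0.5·[(-1.5) + (-1.5) + (-1) + 0] = -2.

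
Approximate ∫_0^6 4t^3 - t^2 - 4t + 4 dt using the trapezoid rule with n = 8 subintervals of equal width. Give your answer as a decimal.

Δt = (6 − 0)/8 = 0.75.
f(0) = 4, f(0.75) = 2.125, f(1.5) = 9.25, f(2.25) = 35.5, f(3) = 91, f(3.75) = 185.875, f(4.5) = 330.25, f(5.25) = 534.25, f(6) = 808.
T_8 = (Δt/2)·[f(t_0) + 2f(t_1) + ... + 2f(t_{7}) + f(t_8)].
Sum = 1195.6875.

1195.6875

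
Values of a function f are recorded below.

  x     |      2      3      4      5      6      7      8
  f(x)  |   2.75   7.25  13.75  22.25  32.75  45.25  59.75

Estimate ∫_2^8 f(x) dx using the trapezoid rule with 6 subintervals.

Δx = 1.
T_6 = (1/2)·[2.75 + 2·7.25 + 2·13.75 + 2·22.25 + 2·32.75 + 2·45.25 + 59.75] = 152.5.

152.5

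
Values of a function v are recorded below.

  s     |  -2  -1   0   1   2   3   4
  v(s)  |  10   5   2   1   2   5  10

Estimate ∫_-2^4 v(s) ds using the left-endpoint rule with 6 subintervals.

25

Δs = 1.
Sum = 1·[10 + 5 + 2 + 1 + 2 + 5] = 25.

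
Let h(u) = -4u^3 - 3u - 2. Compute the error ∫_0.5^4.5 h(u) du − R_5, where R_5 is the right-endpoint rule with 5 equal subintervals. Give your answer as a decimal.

163.2

Exact integral: ∫_0.5^4.5 h(u) du = -448.
R_5 = -611.2.
Error = -448 − (-611.2) = 163.2.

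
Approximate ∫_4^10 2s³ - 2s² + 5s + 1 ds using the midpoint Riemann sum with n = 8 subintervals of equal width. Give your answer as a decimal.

Δs = (10 − 4)/8 = 0.75.
Midpoints: 4.375, 5.125, 5.875, 6.625, 7.375, 8.125, 8.875, 9.625.
f(4.375) = 152.07421875, f(5.125) = 243.31640625, f(5.875) = 366.90234375, f(6.625) = 527.89453125, f(7.375) = 731.35546875, f(8.125) = 982.34765625, f(8.875) = 1285.93359375, f(9.625) = 1647.17578125.
Sum = Δs · [f(4.375) + f(5.125) + f(5.875) + ...].
Sum = 4452.75.

4452.75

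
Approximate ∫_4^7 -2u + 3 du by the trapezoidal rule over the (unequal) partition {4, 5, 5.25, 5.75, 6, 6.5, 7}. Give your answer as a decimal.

Subinterval widths: 1, 0.25, 0.5, 0.25, 0.5, 0.5.
f(4) = -5, f(5) = -7, f(5.25) = -7.5, f(5.75) = -8.5, f(6) = -9, f(6.5) = -10, f(7) = -11.
On each subinterval the trapezoid contributes (Δu_i/2)·[f(u_{i-1}) + f(u_i)].
Sum = -24.

-24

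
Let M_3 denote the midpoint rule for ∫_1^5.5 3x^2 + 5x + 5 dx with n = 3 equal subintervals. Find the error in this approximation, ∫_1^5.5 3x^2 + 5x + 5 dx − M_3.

Exact integral: ∫_1^5.5 f(x) dx = 261.
M_3 = 258.46875.
Error = 261 − 258.46875 = 2.53125.

2.53125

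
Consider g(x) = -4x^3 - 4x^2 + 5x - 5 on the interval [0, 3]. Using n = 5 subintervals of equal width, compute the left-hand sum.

Δx = (3 − 0)/5 = 0.6.
Left endpoints: 0, 0.6, 1.2, 1.8, 2.4.
g(0) = -5, g(0.6) = -4.304, g(1.2) = -11.672, g(1.8) = -32.288, g(2.4) = -71.336.
Sum = Δx · [g(0) + g(0.6) + g(1.2) + g(1.8) + g(2.4)].
Sum = -74.76.

-74.76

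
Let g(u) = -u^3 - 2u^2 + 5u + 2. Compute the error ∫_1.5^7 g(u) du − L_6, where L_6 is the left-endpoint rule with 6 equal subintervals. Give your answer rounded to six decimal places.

-174.550203

Exact integral: ∫_1.5^7 g(u) du ≈ -697.52604167.
L_6 ≈ -522.97583912.
Error ≈ -697.52604167 − (-522.97583912) ≈ -174.550203.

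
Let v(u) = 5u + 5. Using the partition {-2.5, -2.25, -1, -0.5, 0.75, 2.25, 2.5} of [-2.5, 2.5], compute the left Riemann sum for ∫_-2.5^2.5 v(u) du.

10.625

Subinterval widths: 0.25, 1.25, 0.5, 1.25, 1.5, 0.25.
Left endpoints: -2.5, -2.25, -1, -0.5, 0.75, 2.25.
v(-2.5) = -7.5, v(-2.25) = -6.25, v(-1) = 0, v(-0.5) = 2.5, v(0.75) = 8.75, v(2.25) = 16.25.
Sum = Σ Δu_i · v(u_i).
Sum = 10.625.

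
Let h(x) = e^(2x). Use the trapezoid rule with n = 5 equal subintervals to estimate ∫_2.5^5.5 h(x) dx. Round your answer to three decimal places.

33363.249

Δx = (5.5 − 2.5)/5 = 0.6.
h(2.5) ≈ 148.413, h(3.1) ≈ 492.749, h(3.7) ≈ 1635.984, h(4.3) ≈ 5431.660, h(4.9) ≈ 18033.745, h(5.5) ≈ 59874.142.
T_5 = (Δx/2)·[h(x_0) + 2h(x_1) + ... + 2h(x_{4}) + h(x_5)].
Sum ≈ 33363.249.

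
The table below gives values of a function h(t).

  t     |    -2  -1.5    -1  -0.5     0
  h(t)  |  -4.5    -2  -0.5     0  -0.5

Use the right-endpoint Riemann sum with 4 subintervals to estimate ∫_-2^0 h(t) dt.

Δt = 0.5.
Sum = 0.5·[(-2) + (-0.5) + 0 + (-0.5)] = -1.5.

-1.5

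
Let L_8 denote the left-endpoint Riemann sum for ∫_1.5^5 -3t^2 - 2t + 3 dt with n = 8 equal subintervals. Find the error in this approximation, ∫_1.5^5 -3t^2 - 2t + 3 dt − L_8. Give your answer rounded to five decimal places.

Exact integral: ∫_1.5^5 f(t) dt = -133.875.
L_8 ≈ -117.7490234.
Error ≈ -133.875 − (-117.7490234) ≈ -16.12598.

-16.12598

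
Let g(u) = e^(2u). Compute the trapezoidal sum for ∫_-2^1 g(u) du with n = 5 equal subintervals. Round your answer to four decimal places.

4.1174

Δu = (1 − (-2))/5 = 0.6.
g(-2) ≈ 0.0183, g(-1.4) ≈ 0.0608, g(-0.8) ≈ 0.2019, g(-0.2) ≈ 0.6703, g(0.4) ≈ 2.2255, g(1) ≈ 7.3891.
T_5 = (Δu/2)·[g(u_0) + 2g(u_1) + ... + 2g(u_{4}) + g(u_5)].
Sum ≈ 4.1174.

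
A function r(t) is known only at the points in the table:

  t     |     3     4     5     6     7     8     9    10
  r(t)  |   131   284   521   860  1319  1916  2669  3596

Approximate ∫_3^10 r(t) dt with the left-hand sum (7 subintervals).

7700

Δt = 1.
Sum = 1·[131 + 284 + 521 + 860 + 1319 + 1916 + 2669] = 7700.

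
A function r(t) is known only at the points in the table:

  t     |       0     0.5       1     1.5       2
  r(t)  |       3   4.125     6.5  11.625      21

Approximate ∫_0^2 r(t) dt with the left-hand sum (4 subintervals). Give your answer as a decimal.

Δt = 0.5.
Sum = 0.5·[3 + 4.125 + 6.5 + 11.625] = 12.625.

12.625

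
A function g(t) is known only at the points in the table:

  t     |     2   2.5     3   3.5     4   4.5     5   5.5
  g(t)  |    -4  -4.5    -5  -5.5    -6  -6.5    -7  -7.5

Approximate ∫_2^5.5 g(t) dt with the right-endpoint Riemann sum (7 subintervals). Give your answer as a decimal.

-21

Δt = 0.5.
Sum = 0.5·[(-4.5) + (-5) + (-5.5) + (-6) + (-6.5) + (-7) + (-7.5)] = -21.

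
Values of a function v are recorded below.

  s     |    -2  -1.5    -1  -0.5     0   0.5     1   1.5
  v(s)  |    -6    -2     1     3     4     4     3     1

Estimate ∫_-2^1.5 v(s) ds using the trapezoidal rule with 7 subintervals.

Δs = 0.5.
T_7 = (0.5/2)·[(-6) + 2·(-2) + 2·1 + 2·3 + 2·4 + 2·4 + 2·3 + 1] = 5.25.

5.25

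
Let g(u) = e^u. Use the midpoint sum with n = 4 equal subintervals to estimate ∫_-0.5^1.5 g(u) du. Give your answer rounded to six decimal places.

3.835085

Δu = (1.5 − (-0.5))/4 = 0.5.
Midpoints: -0.25, 0.25, 0.75, 1.25.
g(-0.25) ≈ 0.778801, g(0.25) ≈ 1.284025, g(0.75) ≈ 2.117000, g(1.25) ≈ 3.490343.
Sum = Δu · [g(-0.25) + g(0.25) + g(0.75) + g(1.25)].
Sum ≈ 3.835085.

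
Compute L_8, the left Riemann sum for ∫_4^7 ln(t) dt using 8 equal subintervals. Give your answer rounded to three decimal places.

Δt = (7 − 4)/8 = 0.375.
Left endpoints: 4, 4.375, 4.75, 5.125, 5.5, 5.875, 6.25, 6.625.
f(4) ≈ 1.386, f(4.375) ≈ 1.476, f(4.75) ≈ 1.558, f(5.125) ≈ 1.634, f(5.5) ≈ 1.705, f(5.875) ≈ 1.771, f(6.25) ≈ 1.833, f(6.625) ≈ 1.891.
Sum = Δt · [f(4) + f(4.375) + f(4.75) + ...].
Sum ≈ 4.970.

4.970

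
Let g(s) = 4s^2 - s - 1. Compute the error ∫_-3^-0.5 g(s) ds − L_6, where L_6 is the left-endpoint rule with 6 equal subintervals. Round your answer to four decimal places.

Exact integral: ∫_-3^-0.5 g(s) ds ≈ 37.708333.
L_6 ≈ 45.810185.
Error ≈ 37.708333 − 45.810185 ≈ -8.1019.

-8.1019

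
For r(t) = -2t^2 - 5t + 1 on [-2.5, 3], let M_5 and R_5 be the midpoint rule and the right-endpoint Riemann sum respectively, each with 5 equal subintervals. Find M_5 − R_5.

21.4775

M_5 = -28.6825.
R_5 = -50.16.
M_5 − R_5 = 21.4775.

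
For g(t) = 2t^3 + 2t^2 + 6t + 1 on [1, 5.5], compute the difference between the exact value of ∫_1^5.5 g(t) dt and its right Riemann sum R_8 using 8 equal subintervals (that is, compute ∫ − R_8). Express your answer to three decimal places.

Exact integral: ∫_1^5.5 g(t) dt = 659.53125.
R_8 ≈ 781.70361.
Error ≈ 659.53125 − 781.70361 ≈ -122.172.

-122.172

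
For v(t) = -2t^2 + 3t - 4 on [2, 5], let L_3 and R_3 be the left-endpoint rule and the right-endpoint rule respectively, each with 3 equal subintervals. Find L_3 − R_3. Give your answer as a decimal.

L_3 = -43.
R_3 = -76.
L_3 − R_3 = 33.

33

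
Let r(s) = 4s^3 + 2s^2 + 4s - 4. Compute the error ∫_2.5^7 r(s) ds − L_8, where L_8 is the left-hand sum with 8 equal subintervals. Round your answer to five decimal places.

Exact integral: ∫_2.5^7 r(s) ds = 2647.6875.
L_8 ≈ 2264.2822266.
Error ≈ 2647.6875 − 2264.2822266 ≈ 383.40527.

383.40527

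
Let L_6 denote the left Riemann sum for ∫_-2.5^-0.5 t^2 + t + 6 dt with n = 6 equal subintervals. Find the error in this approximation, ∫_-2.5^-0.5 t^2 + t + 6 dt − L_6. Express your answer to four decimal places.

Exact integral: ∫_-2.5^-0.5 f(t) dt ≈ 14.166667.
L_6 ≈ 14.870370.
Error ≈ 14.166667 − 14.870370 ≈ -0.7037.

-0.7037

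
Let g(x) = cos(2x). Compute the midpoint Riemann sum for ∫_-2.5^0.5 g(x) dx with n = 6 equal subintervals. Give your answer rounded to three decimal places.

Δx = (0.5 − (-2.5))/6 = 0.5.
Midpoints: -2.25, -1.75, -1.25, -0.75, -0.25, 0.25.
g(-2.25) ≈ -0.211, g(-1.75) ≈ -0.936, g(-1.25) ≈ -0.801, g(-0.75) ≈ 0.071, g(-0.25) ≈ 0.878, g(0.25) ≈ 0.878.
Sum = Δx · [g(-2.25) + g(-1.75) + g(-1.25) + ...].
Sum ≈ -0.061.

-0.061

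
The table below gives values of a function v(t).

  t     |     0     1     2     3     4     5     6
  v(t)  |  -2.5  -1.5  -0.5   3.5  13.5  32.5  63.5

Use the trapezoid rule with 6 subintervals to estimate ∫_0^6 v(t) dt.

78

Δt = 1.
T_6 = (1/2)·[(-2.5) + 2·(-1.5) + 2·(-0.5) + 2·3.5 + 2·13.5 + 2·32.5 + 63.5] = 78.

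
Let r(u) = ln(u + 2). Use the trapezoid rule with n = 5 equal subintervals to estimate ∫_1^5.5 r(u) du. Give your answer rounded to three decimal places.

7.302

Δu = (5.5 − 1)/5 = 0.9.
r(1) ≈ 1.099, r(1.9) ≈ 1.361, r(2.8) ≈ 1.569, r(3.7) ≈ 1.740, r(4.6) ≈ 1.887, r(5.5) ≈ 2.015.
T_5 = (Δu/2)·[r(u_0) + 2r(u_1) + ... + 2r(u_{4}) + r(u_5)].
Sum ≈ 7.302.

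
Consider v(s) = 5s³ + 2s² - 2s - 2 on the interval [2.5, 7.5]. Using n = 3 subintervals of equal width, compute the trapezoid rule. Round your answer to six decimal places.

4295.324074

Δs = (7.5 − 2.5)/3 = 5/3.
v(2.5) = 83.625, v(25/6) = 83393/216, v(35/6) = 226123/216, v(7.5) = 2204.875.
T_3 = (Δs/2)·[v(s_0) + 2v(s_1) + 2v(s_2) + v(s_3)].
Sum ≈ 4295.324074.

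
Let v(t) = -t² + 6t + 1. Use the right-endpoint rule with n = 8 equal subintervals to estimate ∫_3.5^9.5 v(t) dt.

Δt = (9.5 − 3.5)/8 = 0.75.
Right endpoints: 4.25, 5, 5.75, 6.5, 7.25, 8, 8.75, 9.5.
v(4.25) = 8.4375, v(5) = 6, v(5.75) = 2.4375, v(6.5) = -2.25, v(7.25) = -8.0625, v(8) = -15, v(8.75) = -23.0625, v(9.5) = -32.25.
Sum = Δt · [v(4.25) + v(5) + v(5.75) + ...].
Sum = -47.8125.

-47.8125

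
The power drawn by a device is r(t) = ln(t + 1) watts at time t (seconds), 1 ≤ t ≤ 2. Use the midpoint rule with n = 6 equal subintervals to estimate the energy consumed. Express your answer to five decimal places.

0.90974

Δt = (2 − 1)/6 = 1/6.
Midpoints: 13/12, 1.25, 17/12, 19/12, 1.75, 23/12.
r(13/12) ≈ 0.73397, r(1.25) ≈ 0.81093, r(17/12) ≈ 0.88239, r(19/12) ≈ 0.94908, r(1.75) ≈ 1.01160, r(23/12) ≈ 1.07044.
Sum = Δt · [r(13/12) + r(1.25) + r(17/12) + ...].
Sum ≈ 0.90974.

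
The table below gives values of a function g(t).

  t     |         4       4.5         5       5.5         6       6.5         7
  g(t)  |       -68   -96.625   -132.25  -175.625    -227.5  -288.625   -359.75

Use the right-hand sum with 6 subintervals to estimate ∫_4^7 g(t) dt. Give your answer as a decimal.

Δt = 0.5.
Sum = 0.5·[(-96.625) + (-132.25) + (-175.625) + (-227.5) + (-288.625) + (-359.75)] = -640.1875.

-640.1875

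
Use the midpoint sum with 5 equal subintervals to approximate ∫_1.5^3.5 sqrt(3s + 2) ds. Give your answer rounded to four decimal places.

Δs = (3.5 − 1.5)/5 = 0.4.
Midpoints: 1.7, 2.1, 2.5, 2.9, 3.3.
f(1.7) ≈ 2.6646, f(2.1) ≈ 2.8810, f(2.5) ≈ 3.0822, f(2.9) ≈ 3.2711, f(3.3) ≈ 3.4496.
Sum = Δs · [f(1.7) + f(2.1) + f(2.5) + f(2.9) + f(3.3)].
Sum ≈ 6.1394.

6.1394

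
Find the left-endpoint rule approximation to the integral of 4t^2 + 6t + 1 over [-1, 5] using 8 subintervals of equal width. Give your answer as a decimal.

198.75

Δt = (5 − (-1))/8 = 0.75.
Left endpoints: -1, -0.25, 0.5, 1.25, 2, 2.75, 3.5, 4.25.
f(-1) = -1, f(-0.25) = -0.25, f(0.5) = 5, f(1.25) = 14.75, f(2) = 29, f(2.75) = 47.75, f(3.5) = 71, f(4.25) = 98.75.
Sum = Δt · [f(-1) + f(-0.25) + f(0.5) + ...].
Sum = 198.75.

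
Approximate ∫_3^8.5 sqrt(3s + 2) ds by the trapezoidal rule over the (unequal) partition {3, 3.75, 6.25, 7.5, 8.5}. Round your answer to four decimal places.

23.8903

Subinterval widths: 0.75, 2.5, 1.25, 1.
f(3) ≈ 3.3166, f(3.75) ≈ 3.6401, f(6.25) ≈ 4.5552, f(7.5) ≈ 4.9497, f(8.5) ≈ 5.2440.
On each subinterval the trapezoid contributes (Δs_i/2)·[f(s_{i-1}) + f(s_i)].
Sum ≈ 23.8903.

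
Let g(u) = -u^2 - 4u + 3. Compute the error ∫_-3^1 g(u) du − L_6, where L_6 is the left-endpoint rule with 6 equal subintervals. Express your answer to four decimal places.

Exact integral: ∫_-3^1 g(u) du ≈ 18.666667.
L_6 ≈ 21.037037.
Error ≈ 18.666667 − 21.037037 ≈ -2.3704.

-2.3704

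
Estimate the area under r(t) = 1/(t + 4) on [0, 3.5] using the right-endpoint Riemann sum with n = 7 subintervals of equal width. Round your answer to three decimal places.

Δt = (3.5 − 0)/7 = 0.5.
Right endpoints: 0.5, 1, 1.5, 2, 2.5, 3, 3.5.
r(0.5) = 2/9, r(1) = 0.2, r(1.5) = 2/11, r(2) = 1/6, r(2.5) = 2/13, r(3) = 1/7, r(3.5) = 2/15.
Sum = Δt · [r(0.5) + r(1) + r(1.5) + ...].
Sum ≈ 0.600.

0.600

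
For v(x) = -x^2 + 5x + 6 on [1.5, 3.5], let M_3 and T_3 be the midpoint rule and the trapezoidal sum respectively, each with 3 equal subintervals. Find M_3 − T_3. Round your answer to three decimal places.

M_3 ≈ 23.90741.
T_3 ≈ 23.68519.
M_3 − T_3 ≈ 0.222.

0.222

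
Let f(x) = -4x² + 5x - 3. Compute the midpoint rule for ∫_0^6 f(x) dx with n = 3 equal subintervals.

Δx = (6 − 0)/3 = 2.
Midpoints: 1, 3, 5.
f(1) = -2, f(3) = -24, f(5) = -78.
Sum = Δx · [f(1) + f(3) + f(5)].
Sum = -208.

-208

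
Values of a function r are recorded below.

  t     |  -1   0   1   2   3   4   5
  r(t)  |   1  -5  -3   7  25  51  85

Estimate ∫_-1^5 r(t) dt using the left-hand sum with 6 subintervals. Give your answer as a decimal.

Δt = 1.
Sum = 1·[1 + (-5) + (-3) + 7 + 25 + 51] = 76.

76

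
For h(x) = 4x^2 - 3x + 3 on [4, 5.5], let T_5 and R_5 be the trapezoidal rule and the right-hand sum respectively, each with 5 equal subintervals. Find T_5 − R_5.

T_5 = 119.715.
R_5 = 127.59.
T_5 − R_5 = -7.875.

-7.875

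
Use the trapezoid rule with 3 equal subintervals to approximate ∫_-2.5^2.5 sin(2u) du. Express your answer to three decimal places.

0.000

Δu = (2.5 − (-2.5))/3 = 5/3.
f(-2.5) ≈ 0.959, f(-5/6) ≈ -0.995, f(5/6) ≈ 0.995, f(2.5) ≈ -0.959.
T_3 = (Δu/2)·[f(u_0) + 2f(u_1) + 2f(u_2) + f(u_3)].
Sum ≈ 0.000.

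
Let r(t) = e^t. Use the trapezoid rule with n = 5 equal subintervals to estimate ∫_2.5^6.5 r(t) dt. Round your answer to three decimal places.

687.418

Δt = (6.5 − 2.5)/5 = 0.8.
r(2.5) ≈ 12.182, r(3.3) ≈ 27.113, r(4.1) ≈ 60.340, r(4.9) ≈ 134.290, r(5.7) ≈ 298.867, r(6.5) ≈ 665.142.
T_5 = (Δt/2)·[r(t_0) + 2r(t_1) + ... + 2r(t_{4}) + r(t_5)].
Sum ≈ 687.418.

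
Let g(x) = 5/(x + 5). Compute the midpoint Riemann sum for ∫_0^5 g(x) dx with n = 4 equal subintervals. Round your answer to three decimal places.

3.456

Δx = (5 − 0)/4 = 1.25.
Midpoints: 0.625, 1.875, 3.125, 4.375.
g(0.625) = 8/9, g(1.875) = 8/11, g(3.125) = 8/13, g(4.375) = 8/15.
Sum = Δx · [g(0.625) + g(1.875) + g(3.125) + g(4.375)].
Sum ≈ 3.456.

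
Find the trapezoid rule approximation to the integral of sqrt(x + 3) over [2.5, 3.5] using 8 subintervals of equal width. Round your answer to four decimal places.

2.4488

Δx = (3.5 − 2.5)/8 = 0.125.
f(2.5) ≈ 2.3452, f(2.625) ≈ 2.3717, f(2.75) ≈ 2.3979, f(2.875) ≈ 2.4238, f(3) ≈ 2.4495, f(3.125) ≈ 2.4749, f(3.25) ≈ 2.5000, f(3.375) ≈ 2.5249, f(3.5) ≈ 2.5495.
T_8 = (Δx/2)·[f(x_0) + 2f(x_1) + ... + 2f(x_{7}) + f(x_8)].
Sum ≈ 2.4488.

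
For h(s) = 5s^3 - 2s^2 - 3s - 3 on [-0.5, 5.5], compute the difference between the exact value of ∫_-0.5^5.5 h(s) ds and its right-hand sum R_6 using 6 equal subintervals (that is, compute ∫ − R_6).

Exact integral: ∫_-0.5^5.5 h(s) ds = 969.75.
R_6 = 1382.5.
Error = 969.75 − 1382.5 = -412.75.

-412.75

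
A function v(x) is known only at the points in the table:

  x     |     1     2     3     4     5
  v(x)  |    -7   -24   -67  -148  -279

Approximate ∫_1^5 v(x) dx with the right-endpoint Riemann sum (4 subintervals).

-518

Δx = 1.
Sum = 1·[(-24) + (-67) + (-148) + (-279)] = -518.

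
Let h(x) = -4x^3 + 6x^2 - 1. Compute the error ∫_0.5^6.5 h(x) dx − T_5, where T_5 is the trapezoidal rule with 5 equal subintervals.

Exact integral: ∫_0.5^6.5 h(x) dx = -1242.
T_5 = -1293.84.
Error = -1242 − (-1293.84) = 51.84.

51.84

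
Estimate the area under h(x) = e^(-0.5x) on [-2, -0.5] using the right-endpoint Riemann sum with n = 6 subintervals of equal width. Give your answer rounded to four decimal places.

Δx = (-0.5 − (-2))/6 = 0.25.
Right endpoints: -1.75, -1.5, -1.25, -1, -0.75, -0.5.
h(-1.75) ≈ 2.3989, h(-1.5) ≈ 2.1170, h(-1.25) ≈ 1.8682, h(-1) ≈ 1.6487, h(-0.75) ≈ 1.4550, h(-0.5) ≈ 1.2840.
Sum = Δx · [h(-1.75) + h(-1.5) + h(-1.25) + ...].
Sum ≈ 2.6930.

2.6930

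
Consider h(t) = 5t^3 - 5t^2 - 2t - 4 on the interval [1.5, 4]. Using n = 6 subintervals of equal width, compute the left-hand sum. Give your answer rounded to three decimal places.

Δt = (4 − 1.5)/6 = 5/12.
Left endpoints: 1.5, 23/12, 7/3, 2.75, 19/6, 43/12.
h(1.5) = -1.375, h(23/12) = 15559/1728, h(7/3) = 746/27, h(2.75) = 56.671875, h(19/6) = 21233/216, h(43/12) = 267299/1728.
Sum = Δt · [h(1.5) + h(23/12) + h(7/3) + ...].
Sum ≈ 143.716.

143.716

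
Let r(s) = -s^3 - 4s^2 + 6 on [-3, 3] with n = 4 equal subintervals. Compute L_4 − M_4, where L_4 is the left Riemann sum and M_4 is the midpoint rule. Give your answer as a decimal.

27

L_4 = -4.5.
M_4 = -31.5.
L_4 − M_4 = 27.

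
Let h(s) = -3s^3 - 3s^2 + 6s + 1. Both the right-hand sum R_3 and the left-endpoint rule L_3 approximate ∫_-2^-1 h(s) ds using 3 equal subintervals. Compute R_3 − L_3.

R_3 ≈ -4.555556.
L_3 ≈ -2.555556.
R_3 − L_3 = -2.

-2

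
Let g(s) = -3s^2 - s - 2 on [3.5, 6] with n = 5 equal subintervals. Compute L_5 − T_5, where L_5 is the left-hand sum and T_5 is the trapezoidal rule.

18.4375

L_5 = -171.875.
T_5 = -190.3125.
L_5 − T_5 = 18.4375.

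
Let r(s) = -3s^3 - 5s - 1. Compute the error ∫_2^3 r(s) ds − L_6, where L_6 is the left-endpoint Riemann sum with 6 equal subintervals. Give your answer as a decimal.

-5.0625

Exact integral: ∫_2^3 r(s) ds = -62.25.
L_6 = -57.1875.
Error = -62.25 − (-57.1875) = -5.0625.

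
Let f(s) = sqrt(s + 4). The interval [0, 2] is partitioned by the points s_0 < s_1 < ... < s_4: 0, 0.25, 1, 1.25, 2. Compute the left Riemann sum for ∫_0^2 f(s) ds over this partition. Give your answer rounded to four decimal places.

Subinterval widths: 0.25, 0.75, 0.25, 0.75.
Left endpoints: 0, 0.25, 1, 1.25.
f(0) ≈ 2.0000, f(0.25) ≈ 2.0616, f(1) ≈ 2.2361, f(1.25) ≈ 2.2913.
Sum = Σ Δs_i · f(s_i).
Sum ≈ 4.3236.

4.3236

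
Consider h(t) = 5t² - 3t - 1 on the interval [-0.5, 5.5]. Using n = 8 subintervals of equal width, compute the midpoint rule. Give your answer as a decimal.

225.09375

Δt = (5.5 − (-0.5))/8 = 0.75.
Midpoints: -0.125, 0.625, 1.375, 2.125, 2.875, 3.625, 4.375, 5.125.
h(-0.125) = -0.546875, h(0.625) = -0.921875, h(1.375) = 4.328125, h(2.125) = 15.203125, h(2.875) = 31.703125, h(3.625) = 53.828125, h(4.375) = 81.578125, h(5.125) = 114.953125.
Sum = Δt · [h(-0.125) + h(0.625) + h(1.375) + ...].
Sum = 225.09375.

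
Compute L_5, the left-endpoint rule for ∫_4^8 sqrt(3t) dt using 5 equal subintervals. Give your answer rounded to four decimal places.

16.3096

Δt = (8 − 4)/5 = 0.8.
Left endpoints: 4, 4.8, 5.6, 6.4, 7.2.
f(4) ≈ 3.4641, f(4.8) ≈ 3.7947, f(5.6) ≈ 4.0988, f(6.4) ≈ 4.3818, f(7.2) ≈ 4.6476.
Sum = Δt · [f(4) + f(4.8) + f(5.6) + f(6.4) + f(7.2)].
Sum ≈ 16.3096.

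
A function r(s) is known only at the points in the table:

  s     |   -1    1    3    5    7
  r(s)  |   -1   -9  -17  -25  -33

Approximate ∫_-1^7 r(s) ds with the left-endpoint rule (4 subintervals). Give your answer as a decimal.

Δs = 2.
Sum = 2·[(-1) + (-9) + (-17) + (-25)] = -104.

-104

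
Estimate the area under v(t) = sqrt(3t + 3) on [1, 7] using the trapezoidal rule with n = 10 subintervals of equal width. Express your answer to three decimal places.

22.853

Δt = (7 − 1)/10 = 0.6.
v(1) ≈ 2.449, v(1.6) ≈ 2.793, v(2.2) ≈ 3.098, v(2.8) ≈ 3.376, v(3.4) ≈ 3.633, v(4) ≈ 3.873, v(4.6) ≈ 4.099, v(5.2) ≈ 4.313, v(5.8) ≈ 4.517, v(6.4) ≈ 4.712, v(7) ≈ 4.899.
T_10 = (Δt/2)·[v(t_0) + 2v(t_1) + ... + 2v(t_{9}) + v(t_10)].
Sum ≈ 22.853.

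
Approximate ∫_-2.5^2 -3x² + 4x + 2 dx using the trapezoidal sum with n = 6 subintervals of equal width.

-20.390625

Δx = (2 − (-2.5))/6 = 0.75.
f(-2.5) = -26.75, f(-1.75) = -14.1875, f(-1) = -5, f(-0.25) = 0.8125, f(0.5) = 3.25, f(1.25) = 2.3125, f(2) = -2.
T_6 = (Δx/2)·[f(x_0) + 2f(x_1) + ... + 2f(x_{5}) + f(x_6)].
Sum = -20.390625.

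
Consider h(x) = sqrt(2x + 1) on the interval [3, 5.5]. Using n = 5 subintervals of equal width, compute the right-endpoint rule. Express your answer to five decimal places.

7.88572

Δx = (5.5 − 3)/5 = 0.5.
Right endpoints: 3.5, 4, 4.5, 5, 5.5.
h(3.5) ≈ 2.82843, h(4) ≈ 3.00000, h(4.5) ≈ 3.16228, h(5) ≈ 3.31662, h(5.5) ≈ 3.46410.
Sum = Δx · [h(3.5) + h(4) + h(4.5) + h(5) + h(5.5)].
Sum ≈ 7.88572.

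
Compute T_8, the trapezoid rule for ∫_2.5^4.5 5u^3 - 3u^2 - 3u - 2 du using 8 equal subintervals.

Δu = (4.5 − 2.5)/8 = 0.25.
f(2.5) = 49.875, f(2.75) = 71.046875, f(3) = 97, f(3.25) = 128.203125, f(3.5) = 165.125, f(3.75) = 208.234375, f(4) = 258, f(4.25) = 314.890625, f(4.5) = 379.375.
T_8 = (Δu/2)·[f(u_0) + 2f(u_1) + ... + 2f(u_{7}) + f(u_8)].
Sum = 364.28125.

364.28125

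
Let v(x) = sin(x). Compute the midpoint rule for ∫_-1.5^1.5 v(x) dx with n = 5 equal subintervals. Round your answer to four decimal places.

0.0000

Δx = (1.5 − (-1.5))/5 = 0.6.
Midpoints: -1.2, -0.6, 0, 0.6, 1.2.
v(-1.2) ≈ -0.9320, v(-0.6) ≈ -0.5646, v(0) ≈ 0.0000, v(0.6) ≈ 0.5646, v(1.2) ≈ 0.9320.
Sum = Δx · [v(-1.2) + v(-0.6) + v(0) + v(0.6) + v(1.2)].
Sum ≈ 0.0000.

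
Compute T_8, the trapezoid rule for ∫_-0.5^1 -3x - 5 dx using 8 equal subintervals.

-8.625

Δx = (1 − (-0.5))/8 = 0.1875.
f(-0.5) = -3.5, f(-0.3125) = -4.0625, f(-0.125) = -4.625, f(0.0625) = -5.1875, f(0.25) = -5.75, f(0.4375) = -6.3125, f(0.625) = -6.875, f(0.8125) = -7.4375, f(1) = -8.
T_8 = (Δx/2)·[f(x_0) + 2f(x_1) + ... + 2f(x_{7}) + f(x_8)].
Sum = -8.625.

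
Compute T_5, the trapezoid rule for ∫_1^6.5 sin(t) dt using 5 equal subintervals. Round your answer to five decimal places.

-0.39138

Δt = (6.5 − 1)/5 = 1.1.
f(1) ≈ 0.84147, f(2.1) ≈ 0.86321, f(3.2) ≈ -0.05837, f(4.3) ≈ -0.91617, f(5.4) ≈ -0.77276, f(6.5) ≈ 0.21512.
T_5 = (Δt/2)·[f(t_0) + 2f(t_1) + ... + 2f(t_{4}) + f(t_5)].
Sum ≈ -0.39138.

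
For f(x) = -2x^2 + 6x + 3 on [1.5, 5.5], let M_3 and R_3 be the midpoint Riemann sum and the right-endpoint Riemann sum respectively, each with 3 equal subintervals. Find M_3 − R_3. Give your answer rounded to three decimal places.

M_3 ≈ -11.48148.
R_3 ≈ -36.37037.
M_3 − R_3 ≈ 24.889.

24.889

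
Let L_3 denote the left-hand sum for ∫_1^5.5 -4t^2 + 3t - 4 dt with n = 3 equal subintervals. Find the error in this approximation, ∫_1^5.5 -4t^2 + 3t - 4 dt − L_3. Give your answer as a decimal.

Exact integral: ∫_1^5.5 f(t) dt = -194.625.
L_3 = -123.75.
Error = -194.625 − (-123.75) = -70.875.

-70.875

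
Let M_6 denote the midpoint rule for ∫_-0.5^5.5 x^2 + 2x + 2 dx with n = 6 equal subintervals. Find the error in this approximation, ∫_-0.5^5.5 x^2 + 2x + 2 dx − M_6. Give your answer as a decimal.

0.5

Exact integral: ∫_-0.5^5.5 f(x) dx = 97.5.
M_6 = 97.
Error = 97.5 − 97 = 0.5.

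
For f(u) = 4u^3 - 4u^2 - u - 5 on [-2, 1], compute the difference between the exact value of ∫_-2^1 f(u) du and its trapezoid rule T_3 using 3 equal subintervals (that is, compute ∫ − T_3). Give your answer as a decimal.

5

Exact integral: ∫_-2^1 f(u) du = -40.5.
T_3 = -45.5.
Error = -40.5 − (-45.5) = 5.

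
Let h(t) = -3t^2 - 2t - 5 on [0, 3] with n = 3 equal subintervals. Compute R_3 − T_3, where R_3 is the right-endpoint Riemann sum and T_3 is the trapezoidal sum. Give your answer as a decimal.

-16.5

R_3 = -69.
T_3 = -52.5.
R_3 − T_3 = -16.5.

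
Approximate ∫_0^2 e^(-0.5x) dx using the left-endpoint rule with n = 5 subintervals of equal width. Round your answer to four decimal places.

1.3949

Δx = (2 − 0)/5 = 0.4.
Left endpoints: 0, 0.4, 0.8, 1.2, 1.6.
f(0) ≈ 1.0000, f(0.4) ≈ 0.8187, f(0.8) ≈ 0.6703, f(1.2) ≈ 0.5488, f(1.6) ≈ 0.4493.
Sum = Δx · [f(0) + f(0.4) + f(0.8) + f(1.2) + f(1.6)].
Sum ≈ 1.3949.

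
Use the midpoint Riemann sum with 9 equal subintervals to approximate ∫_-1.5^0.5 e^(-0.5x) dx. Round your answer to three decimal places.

Δx = (0.5 − (-1.5))/9 = 2/9.
Midpoints: -25/18, -7/6, -17/18, -13/18, -0.5, -5/18, -1/18, 1/6, 7/18.
f(-25/18) ≈ 2.003, f(-7/6) ≈ 1.792, f(-17/18) ≈ 1.604, f(-13/18) ≈ 1.435, f(-0.5) ≈ 1.284, f(-5/18) ≈ 1.149, f(-1/18) ≈ 1.028, f(1/6) ≈ 0.920, f(7/18) ≈ 0.823.
Sum = Δx · [f(-25/18) + f(-7/6) + f(-17/18) + ...].
Sum ≈ 2.675.

2.675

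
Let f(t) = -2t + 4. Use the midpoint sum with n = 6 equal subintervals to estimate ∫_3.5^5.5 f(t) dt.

-10

Δt = (5.5 − 3.5)/6 = 1/3.
Midpoints: 11/3, 4, 13/3, 14/3, 5, 16/3.
f(11/3) = -10/3, f(4) = -4, f(13/3) = -14/3, f(14/3) = -16/3, f(5) = -6, f(16/3) = -20/3.
Sum = Δt · [f(11/3) + f(4) + f(13/3) + ...].
Sum = -10.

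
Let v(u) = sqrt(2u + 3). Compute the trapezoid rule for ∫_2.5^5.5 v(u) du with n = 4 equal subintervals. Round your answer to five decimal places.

Δu = (5.5 − 2.5)/4 = 0.75.
v(2.5) ≈ 2.82843, v(3.25) ≈ 3.08221, v(4) ≈ 3.31662, v(4.75) ≈ 3.53553, v(5.5) ≈ 3.74166.
T_4 = (Δu/2)·[v(u_0) + 2v(u_1) + 2v(u_2) + 2v(u_3) + v(u_4)].
Sum ≈ 9.91456.

9.91456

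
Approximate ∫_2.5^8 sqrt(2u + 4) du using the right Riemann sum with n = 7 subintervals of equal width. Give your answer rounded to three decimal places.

21.387

Δu = (8 − 2.5)/7 = 11/14.
Right endpoints: 23/7, 57/14, 34/7, 79/14, 45/7, 101/14, 8.
f(23/7) ≈ 3.251, f(57/14) ≈ 3.485, f(34/7) ≈ 3.703, f(79/14) ≈ 3.910, f(45/7) ≈ 4.106, f(101/14) ≈ 4.293, f(8) ≈ 4.472.
Sum = Δu · [f(23/7) + f(57/14) + f(34/7) + ...].
Sum ≈ 21.387.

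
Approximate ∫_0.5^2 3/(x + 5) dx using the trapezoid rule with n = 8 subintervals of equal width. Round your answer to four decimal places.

Δx = (2 − 0.5)/8 = 0.1875.
f(0.5) = 6/11, f(0.6875) = 48/91, f(0.875) = 24/47, f(1.0625) = 48/97, f(1.25) = 0.48, f(1.4375) = 48/103, f(1.625) = 24/53, f(1.8125) = 48/109, f(2) = 3/7.
T_8 = (Δx/2)·[f(x_0) + 2f(x_1) + ... + 2f(x_{7}) + f(x_8)].
Sum ≈ 0.7236.

0.7236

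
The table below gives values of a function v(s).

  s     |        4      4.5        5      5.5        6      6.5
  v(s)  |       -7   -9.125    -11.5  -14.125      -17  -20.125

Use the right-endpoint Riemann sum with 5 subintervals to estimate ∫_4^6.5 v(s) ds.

Δs = 0.5.
Sum = 0.5·[(-9.125) + (-11.5) + (-14.125) + (-17) + (-20.125)] = -35.9375.

-35.9375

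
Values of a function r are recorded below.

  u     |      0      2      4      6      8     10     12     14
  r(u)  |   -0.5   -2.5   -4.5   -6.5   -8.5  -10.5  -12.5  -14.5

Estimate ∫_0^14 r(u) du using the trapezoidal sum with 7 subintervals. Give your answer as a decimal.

-105

Δu = 2.
T_7 = (2/2)·[(-0.5) + 2·(-2.5) + 2·(-4.5) + 2·(-6.5) + 2·(-8.5) + 2·(-10.5) + 2·(-12.5) + (-14.5)] = -105.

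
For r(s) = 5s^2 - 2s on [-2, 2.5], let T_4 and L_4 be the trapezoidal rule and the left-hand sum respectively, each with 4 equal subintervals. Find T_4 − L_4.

1.265625

T_4 = 41.87109375.
L_4 = 40.60546875.
T_4 − L_4 = 1.265625.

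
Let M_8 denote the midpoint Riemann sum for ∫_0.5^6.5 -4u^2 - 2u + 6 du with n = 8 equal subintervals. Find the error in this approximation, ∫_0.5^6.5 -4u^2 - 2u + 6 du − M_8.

-1.125

Exact integral: ∫_0.5^6.5 f(u) du = -372.
M_8 = -370.875.
Error = -372 − (-370.875) = -1.125.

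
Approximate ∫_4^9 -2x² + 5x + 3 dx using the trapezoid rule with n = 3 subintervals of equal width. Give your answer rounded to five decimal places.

-270.46296

Δx = (9 − 4)/3 = 5/3.
f(4) = -9, f(17/3) = -296/9, f(22/3) = -611/9, f(9) = -114.
T_3 = (Δx/2)·[f(x_0) + 2f(x_1) + 2f(x_2) + f(x_3)].
Sum ≈ -270.46296.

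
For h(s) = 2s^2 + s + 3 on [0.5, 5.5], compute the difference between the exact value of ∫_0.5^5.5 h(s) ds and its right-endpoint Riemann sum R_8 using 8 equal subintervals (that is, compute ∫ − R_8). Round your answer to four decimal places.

Exact integral: ∫_0.5^5.5 h(s) ds ≈ 140.833333.
R_8 = 161.796875.
Error ≈ 140.833333 − 161.796875 ≈ -20.9635.

-20.9635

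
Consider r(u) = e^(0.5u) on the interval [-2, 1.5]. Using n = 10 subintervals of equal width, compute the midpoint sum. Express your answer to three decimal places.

Δu = (1.5 − (-2))/10 = 0.35.
Midpoints: -1.825, -1.475, -1.125, -0.775, -0.425, -0.075, 0.275, 0.625, 0.975, 1.325.
r(-1.825) ≈ 0.402, r(-1.475) ≈ 0.478, r(-1.125) ≈ 0.570, r(-0.775) ≈ 0.679, r(-0.425) ≈ 0.809, r(-0.075) ≈ 0.963, r(0.275) ≈ 1.147, r(0.625) ≈ 1.367, r(0.975) ≈ 1.628, r(1.325) ≈ 1.940.
Sum = Δu · [r(-1.825) + r(-1.475) + r(-1.125) + ...].
Sum ≈ 3.494.

3.494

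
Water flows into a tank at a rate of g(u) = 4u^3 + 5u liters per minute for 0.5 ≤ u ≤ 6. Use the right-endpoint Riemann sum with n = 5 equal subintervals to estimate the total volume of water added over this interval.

1918.62

Δu = (6 − 0.5)/5 = 1.1.
Right endpoints: 1.6, 2.7, 3.8, 4.9, 6.
g(1.6) = 24.384, g(2.7) = 92.232, g(3.8) = 238.488, g(4.9) = 495.096, g(6) = 894.
Sum = Δu · [g(1.6) + g(2.7) + g(3.8) + g(4.9) + g(6)].
Sum = 1918.62.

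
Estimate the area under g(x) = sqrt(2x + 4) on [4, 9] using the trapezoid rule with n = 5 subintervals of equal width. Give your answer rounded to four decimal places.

20.5337

Δx = (9 − 4)/5 = 1.
g(4) ≈ 3.4641, g(5) ≈ 3.7417, g(6) ≈ 4.0000, g(7) ≈ 4.2426, g(8) ≈ 4.4721, g(9) ≈ 4.6904.
T_5 = (Δx/2)·[g(x_0) + 2g(x_1) + ... + 2g(x_{4}) + g(x_5)].
Sum ≈ 20.5337.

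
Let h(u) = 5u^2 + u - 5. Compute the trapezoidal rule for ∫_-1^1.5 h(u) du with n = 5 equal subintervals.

-4.0625

Δu = (1.5 − (-1))/5 = 0.5.
h(-1) = -1, h(-0.5) = -4.25, h(0) = -5, h(0.5) = -3.25, h(1) = 1, h(1.5) = 7.75.
T_5 = (Δu/2)·[h(u_0) + 2h(u_1) + ... + 2h(u_{4}) + h(u_5)].
Sum = -4.0625.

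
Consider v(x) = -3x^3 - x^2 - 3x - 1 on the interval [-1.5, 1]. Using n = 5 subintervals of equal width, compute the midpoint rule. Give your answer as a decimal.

0.8984375

Δx = (1 − (-1.5))/5 = 0.5.
Midpoints: -1.25, -0.75, -0.25, 0.25, 0.75.
v(-1.25) = 7.046875, v(-0.75) = 1.953125, v(-0.25) = -0.265625, v(0.25) = -1.859375, v(0.75) = -5.078125.
Sum = Δx · [v(-1.25) + v(-0.75) + v(-0.25) + v(0.25) + v(0.75)].
Sum = 0.8984375.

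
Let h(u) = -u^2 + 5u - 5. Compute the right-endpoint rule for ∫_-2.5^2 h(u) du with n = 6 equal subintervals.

Δu = (2 − (-2.5))/6 = 0.75.
Right endpoints: -1.75, -1, -0.25, 0.5, 1.25, 2.
h(-1.75) = -16.8125, h(-1) = -11, h(-0.25) = -6.3125, h(0.5) = -2.75, h(1.25) = -0.3125, h(2) = 1.
Sum = Δu · [h(-1.75) + h(-1) + h(-0.25) + ...].
Sum = -27.140625.

-27.140625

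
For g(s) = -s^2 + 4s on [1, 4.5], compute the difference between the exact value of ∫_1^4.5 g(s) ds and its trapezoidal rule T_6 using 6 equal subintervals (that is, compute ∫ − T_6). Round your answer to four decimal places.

Exact integral: ∫_1^4.5 g(s) ds ≈ 8.458333.
T_6 ≈ 8.259838.
Error ≈ 8.458333 − 8.259838 ≈ 0.1985.

0.1985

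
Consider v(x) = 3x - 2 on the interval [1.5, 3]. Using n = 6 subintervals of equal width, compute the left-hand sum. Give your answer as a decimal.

6.5625

Δx = (3 − 1.5)/6 = 0.25.
Left endpoints: 1.5, 1.75, 2, 2.25, 2.5, 2.75.
v(1.5) = 2.5, v(1.75) = 3.25, v(2) = 4, v(2.25) = 4.75, v(2.5) = 5.5, v(2.75) = 6.25.
Sum = Δx · [v(1.5) + v(1.75) + v(2) + ...].
Sum = 6.5625.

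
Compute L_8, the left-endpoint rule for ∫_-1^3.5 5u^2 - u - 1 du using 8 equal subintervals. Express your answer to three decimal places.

49.632

Δu = (3.5 − (-1))/8 = 0.5625.
Left endpoints: -1, -0.4375, 0.125, 0.6875, 1.25, 1.8125, 2.375, 2.9375.
f(-1) = 5, f(-0.4375) = 0.39453125, f(0.125) = -1.046875, f(0.6875) = 0.67578125, f(1.25) = 5.5625, f(1.8125) = 13.61328125, f(2.375) = 24.828125, f(2.9375) = 39.20703125.
Sum = Δu · [f(-1) + f(-0.4375) + f(0.125) + ...].
Sum ≈ 49.632.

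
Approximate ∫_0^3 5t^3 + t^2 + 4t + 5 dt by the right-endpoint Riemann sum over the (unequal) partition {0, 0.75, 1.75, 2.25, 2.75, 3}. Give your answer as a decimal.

191.89453125

Subinterval widths: 0.75, 1, 0.5, 0.5, 0.25.
Right endpoints: 0.75, 1.75, 2.25, 2.75, 3.
f(0.75) = 10.671875, f(1.75) = 41.859375, f(2.25) = 76.015625, f(2.75) = 127.546875, f(3) = 161.
Sum = Σ Δt_i · f(t_i).
Sum = 191.89453125.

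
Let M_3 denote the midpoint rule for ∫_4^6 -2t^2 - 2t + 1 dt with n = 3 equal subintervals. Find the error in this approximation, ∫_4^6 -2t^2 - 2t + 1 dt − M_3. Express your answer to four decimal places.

-0.1481

Exact integral: ∫_4^6 f(t) dt ≈ -119.333333.
M_3 ≈ -119.185185.
Error ≈ -119.333333 − (-119.185185) ≈ -0.1481.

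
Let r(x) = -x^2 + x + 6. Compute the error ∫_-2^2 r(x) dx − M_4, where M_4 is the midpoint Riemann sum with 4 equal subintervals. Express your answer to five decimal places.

Exact integral: ∫_-2^2 r(x) dx ≈ 18.6666667.
M_4 = 19.
Error ≈ 18.6666667 − 19 ≈ -0.33333.

-0.33333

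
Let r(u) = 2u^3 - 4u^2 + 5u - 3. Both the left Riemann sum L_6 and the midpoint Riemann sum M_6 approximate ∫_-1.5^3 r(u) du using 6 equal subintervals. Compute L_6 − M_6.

-20.77734375

L_6 = -20.0390625.
M_6 = 0.73828125.
L_6 − M_6 = -20.77734375.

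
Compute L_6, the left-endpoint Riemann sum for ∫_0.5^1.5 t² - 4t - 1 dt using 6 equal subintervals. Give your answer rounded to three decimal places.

-3.745

Δt = (1.5 − 0.5)/6 = 1/6.
Left endpoints: 0.5, 2/3, 5/6, 1, 7/6, 4/3.
f(0.5) = -2.75, f(2/3) = -29/9, f(5/6) = -131/36, f(1) = -4, f(7/6) = -155/36, f(4/3) = -41/9.
Sum = Δt · [f(0.5) + f(2/3) + f(5/6) + ...].
Sum ≈ -3.745.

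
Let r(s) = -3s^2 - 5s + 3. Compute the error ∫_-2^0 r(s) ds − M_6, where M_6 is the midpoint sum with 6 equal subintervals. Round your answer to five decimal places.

-0.05556

Exact integral: ∫_-2^0 r(s) ds = 8.
M_6 ≈ 8.0555556.
Error ≈ 8 − 8.0555556 ≈ -0.05556.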